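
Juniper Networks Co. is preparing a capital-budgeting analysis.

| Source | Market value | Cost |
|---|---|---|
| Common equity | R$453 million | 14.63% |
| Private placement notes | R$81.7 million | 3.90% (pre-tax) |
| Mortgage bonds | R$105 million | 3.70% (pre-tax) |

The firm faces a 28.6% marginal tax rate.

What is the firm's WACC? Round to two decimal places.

11.15%

Total capital V = 453 + 81.7 + 105 = 639.7.
Equity: weight = 453/639.7 = 0.7081; cost = 14.63%.
Private placement notes: weight = 81.7/639.7 = 0.1277; after-tax cost = 3.9% × (1 − 28.6%) = 2.7846%.
Mortgage bonds: weight = 105/639.7 = 0.1641; after-tax cost = 3.7% × (1 − 28.6%) = 2.6418%.
WACC = 0.7081 × 14.6300% + 0.1277 × 2.7846% + 0.1641 × 2.6418% = 11.1494%.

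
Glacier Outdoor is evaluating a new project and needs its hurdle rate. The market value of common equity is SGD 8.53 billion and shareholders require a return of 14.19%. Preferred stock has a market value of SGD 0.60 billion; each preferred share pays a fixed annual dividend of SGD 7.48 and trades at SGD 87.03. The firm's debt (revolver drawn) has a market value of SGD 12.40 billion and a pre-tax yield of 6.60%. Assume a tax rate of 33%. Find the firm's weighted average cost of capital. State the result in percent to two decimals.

Cost of preferred: Rp = 7.48 / 87.03 = 8.5947%.
Total capital V = 8.53 + 0.6 + 12.4 = 21.53.
Equity: weight = 8.53/21.53 = 0.3962; cost = 14.19%.
Preferred: weight = 0.6/21.53 = 0.0279; cost = 8.5947%.
Revolver drawn: weight = 12.4/21.53 = 0.5759; after-tax cost = 6.6% × (1 − 33%) = 4.4220%.
WACC = 0.3962 × 14.1900% + 0.0279 × 8.5947% + 0.5759 × 4.4220% = 8.4083%.

8.41%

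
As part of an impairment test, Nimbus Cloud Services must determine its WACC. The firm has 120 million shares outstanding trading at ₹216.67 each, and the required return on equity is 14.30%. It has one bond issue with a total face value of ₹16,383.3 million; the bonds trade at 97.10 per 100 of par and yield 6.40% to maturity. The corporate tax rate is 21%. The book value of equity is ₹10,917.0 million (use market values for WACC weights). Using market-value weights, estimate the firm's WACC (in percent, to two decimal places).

10.79%

Market value of equity E = 216.67 × 120m = 26000.4m. Market value of debt D = 16383.3m × 97.1/100 = 15908.1843m.
Total capital V = 26000.4 + 15908.1843 = 41908.5843.
Equity: weight = 26000.4/41908.5843 = 0.6204; cost = 14.3%.
Bonds outstanding: weight = 15908.1843/41908.5843 = 0.3796; after-tax cost = 6.4% × (1 − 21%) = 5.0560%.
WACC = 0.6204 × 14.3000% + 0.3796 × 5.0560% = 10.7910%.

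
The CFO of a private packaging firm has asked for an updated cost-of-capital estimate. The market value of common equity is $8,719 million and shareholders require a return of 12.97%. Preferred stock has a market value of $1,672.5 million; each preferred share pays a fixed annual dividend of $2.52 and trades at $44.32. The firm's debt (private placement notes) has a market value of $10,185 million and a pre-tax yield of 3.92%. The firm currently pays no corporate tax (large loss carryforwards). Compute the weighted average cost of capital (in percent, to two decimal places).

Cost of preferred: Rp = 2.52 / 44.32 = 5.6859%.
Total capital V = 8719 + 1672.5 + 10185 = 20576.5.
Equity: weight = 8719/20576.5 = 0.4237; cost = 12.97%.
Preferred: weight = 1672.5/20576.5 = 0.0813; cost = 5.6859%.
Private placement notes: weight = 10185/20576.5 = 0.4950; after-tax cost = 3.92% × (1 − 0%) = 3.9200%.
WACC = 0.4237 × 12.9700% + 0.0813 × 5.6859% + 0.4950 × 3.9200% = 7.8983%.

7.90%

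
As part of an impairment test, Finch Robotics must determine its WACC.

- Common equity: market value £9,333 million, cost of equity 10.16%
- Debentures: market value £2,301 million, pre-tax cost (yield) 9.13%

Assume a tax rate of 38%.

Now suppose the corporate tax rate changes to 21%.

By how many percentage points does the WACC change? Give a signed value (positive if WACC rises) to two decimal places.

+0.31 pp

Current WACC:
Total capital V = 9333 + 2301 = 11634.
Equity: weight = 9333/11634 = 0.8022; cost = 10.16%.
Debentures: weight = 2301/11634 = 0.1978; after-tax cost = 9.13% × (1 − 38%) = 5.6606%.
WACC = 0.8022 × 10.1600% + 0.1978 × 5.6606% = 9.2701%.
After the change:
Total capital V = 9333 + 2301 = 11634.
Equity: weight = 9333/11634 = 0.8022; cost = 10.16%.
Debentures: weight = 2301/11634 = 0.1978; after-tax cost = 9.13% × (1 − 21%) = 7.2127%.
WACC = 0.8022 × 10.1600% + 0.1978 × 7.2127% = 9.5771%.
Change in WACC = 9.5771% − 9.2701% = 0.3070 pp.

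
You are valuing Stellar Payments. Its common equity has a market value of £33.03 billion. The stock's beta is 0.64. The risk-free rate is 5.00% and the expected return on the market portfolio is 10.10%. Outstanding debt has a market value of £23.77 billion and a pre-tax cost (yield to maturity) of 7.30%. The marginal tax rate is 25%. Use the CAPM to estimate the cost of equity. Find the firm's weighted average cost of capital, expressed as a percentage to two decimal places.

7.10%

Market risk premium = 10.1% − 5.0% = 5.1%.
Cost of equity via CAPM: Re = 5.0% + 0.64 × 5.1% = 8.2640%.
Total capital V = 33.03 + 23.77 = 56.8.
Equity: weight = 33.03/56.8 = 0.5815; cost = 8.264%.
Debt: weight = 23.77/56.8 = 0.4185; after-tax cost = 7.3% × (1 − 25%) = 5.4750%.
WACC = 0.5815 × 8.2640% + 0.4185 × 5.4750% = 7.0968%.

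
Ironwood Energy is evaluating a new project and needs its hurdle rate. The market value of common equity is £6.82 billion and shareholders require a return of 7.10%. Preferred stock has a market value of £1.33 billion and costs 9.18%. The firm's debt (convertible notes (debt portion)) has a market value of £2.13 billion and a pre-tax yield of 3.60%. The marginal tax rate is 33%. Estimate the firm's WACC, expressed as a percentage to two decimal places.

6.40%

Total capital V = 6.82 + 1.33 + 2.13 = 10.28.
Equity: weight = 6.82/10.28 = 0.6634; cost = 7.1%.
Preferred: weight = 1.33/10.28 = 0.1294; cost = 9.18%.
Convertible notes (debt portion): weight = 2.13/10.28 = 0.2072; after-tax cost = 3.6% × (1 − 33%) = 2.4120%.
WACC = 0.6634 × 7.1000% + 0.1294 × 9.1800% + 0.2072 × 2.4120% = 6.3978%.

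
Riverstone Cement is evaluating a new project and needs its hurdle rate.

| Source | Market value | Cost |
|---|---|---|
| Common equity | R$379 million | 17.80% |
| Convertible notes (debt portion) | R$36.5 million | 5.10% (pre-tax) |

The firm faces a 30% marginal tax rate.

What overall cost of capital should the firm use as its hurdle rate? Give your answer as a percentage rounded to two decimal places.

Total capital V = 379 + 36.5 = 415.5.
Equity: weight = 379/415.5 = 0.9122; cost = 17.8%.
Convertible notes (debt portion): weight = 36.5/415.5 = 0.0878; after-tax cost = 5.1% × (1 − 30%) = 3.5700%.
WACC = 0.9122 × 17.8000% + 0.0878 × 3.5700% = 16.5500%.

16.55%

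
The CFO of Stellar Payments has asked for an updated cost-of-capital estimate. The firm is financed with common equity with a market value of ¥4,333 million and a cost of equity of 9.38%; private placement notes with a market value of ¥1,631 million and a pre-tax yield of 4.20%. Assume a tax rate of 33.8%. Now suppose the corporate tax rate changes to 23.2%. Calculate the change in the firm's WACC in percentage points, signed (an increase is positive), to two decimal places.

+0.12 pp

Current WACC:
Total capital V = 4333 + 1631 = 5964.
Equity: weight = 4333/5964 = 0.7265; cost = 9.38%.
Private placement notes: weight = 1631/5964 = 0.2735; after-tax cost = 4.2% × (1 − 33.8%) = 2.7804%.
WACC = 0.7265 × 9.3800% + 0.2735 × 2.7804% = 7.5752%.
After the change:
Total capital V = 4333 + 1631 = 5964.
Equity: weight = 4333/5964 = 0.7265; cost = 9.38%.
Private placement notes: weight = 1631/5964 = 0.2735; after-tax cost = 4.2% × (1 − 23.2%) = 3.2256%.
WACC = 0.7265 × 9.3800% + 0.2735 × 3.2256% = 7.6969%.
Change in WACC = 7.6969% − 7.5752% = 0.1218 pp.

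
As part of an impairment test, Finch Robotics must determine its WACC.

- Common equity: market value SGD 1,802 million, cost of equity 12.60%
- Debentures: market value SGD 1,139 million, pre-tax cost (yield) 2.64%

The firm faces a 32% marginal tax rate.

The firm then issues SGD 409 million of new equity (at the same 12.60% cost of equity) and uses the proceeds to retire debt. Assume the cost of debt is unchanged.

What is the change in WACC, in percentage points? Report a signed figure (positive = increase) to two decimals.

+1.50 pp

Current WACC:
Total capital V = 1802 + 1139 = 2941.
Equity: weight = 1802/2941 = 0.6127; cost = 12.6%.
Debentures: weight = 1139/2941 = 0.3873; after-tax cost = 2.64% × (1 − 32%) = 1.7952%.
WACC = 0.6127 × 12.6000% + 0.3873 × 1.7952% = 8.4155%.
After the change:
Total capital V = 2211 + 730 = 2941.
Equity: weight = 2211/2941 = 0.7518; cost = 12.6%.
Debentures: weight = 730/2941 = 0.2482; after-tax cost = 2.64% × (1 − 32%) = 1.7952%.
WACC = 0.7518 × 12.6000% + 0.2482 × 1.7952% = 9.9181%.
Change in WACC = 9.9181% − 8.4155% = 1.5026 pp.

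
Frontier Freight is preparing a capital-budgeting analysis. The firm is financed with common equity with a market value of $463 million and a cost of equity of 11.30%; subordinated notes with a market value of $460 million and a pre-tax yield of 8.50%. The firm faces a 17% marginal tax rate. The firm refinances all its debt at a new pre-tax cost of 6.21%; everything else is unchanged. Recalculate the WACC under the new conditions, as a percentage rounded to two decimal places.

8.24%

After the change:
Total capital V = 463 + 460 = 923.
Equity: weight = 463/923 = 0.5016; cost = 11.3%.
Subordinated notes: weight = 460/923 = 0.4984; after-tax cost = 6.21% × (1 − 17%) = 5.1543%.
WACC = 0.5016 × 11.3000% + 0.4984 × 5.1543% = 8.2371%.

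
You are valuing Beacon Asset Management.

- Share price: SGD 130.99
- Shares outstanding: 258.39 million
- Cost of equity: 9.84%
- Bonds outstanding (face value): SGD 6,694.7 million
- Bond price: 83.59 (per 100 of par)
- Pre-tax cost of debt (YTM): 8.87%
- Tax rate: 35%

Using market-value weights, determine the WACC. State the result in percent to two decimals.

Market value of equity E = 130.99 × 258.39m = 33846.5061m. Market value of debt D = 6694.7m × 83.59/100 = 5596.09973m.
Total capital V = 33846.5061 + 5596.09973 = 39442.60583.
Equity: weight = 33846.5061/39442.60583 = 0.8581; cost = 9.84%.
Bonds outstanding: weight = 5596.09973/39442.60583 = 0.1419; after-tax cost = 8.87% × (1 − 35%) = 5.7655%.
WACC = 0.8581 × 9.8400% + 0.1419 × 5.7655% = 9.2619%.

9.26%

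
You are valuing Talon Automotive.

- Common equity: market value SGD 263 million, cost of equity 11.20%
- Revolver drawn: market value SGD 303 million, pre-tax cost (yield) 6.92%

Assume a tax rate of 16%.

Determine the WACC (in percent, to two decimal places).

Total capital V = 263 + 303 = 566.
Equity: weight = 263/566 = 0.4647; cost = 11.2%.
Revolver drawn: weight = 303/566 = 0.5353; after-tax cost = 6.92% × (1 − 16%) = 5.8128%.
WACC = 0.4647 × 11.2000% + 0.5353 × 5.8128% = 8.3160%.

8.32%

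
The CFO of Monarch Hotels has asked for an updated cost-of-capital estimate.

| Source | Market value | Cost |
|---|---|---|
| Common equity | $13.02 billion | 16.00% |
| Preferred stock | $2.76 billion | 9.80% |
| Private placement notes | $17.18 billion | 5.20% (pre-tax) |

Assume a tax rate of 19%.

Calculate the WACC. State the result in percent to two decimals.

Total capital V = 13.02 + 2.76 + 17.18 = 32.96.
Equity: weight = 13.02/32.96 = 0.3950; cost = 16%.
Preferred: weight = 2.76/32.96 = 0.0837; cost = 9.8%.
Private placement notes: weight = 17.18/32.96 = 0.5212; after-tax cost = 5.2% × (1 − 19%) = 4.2120%.
WACC = 0.3950 × 16.0000% + 0.0837 × 9.8000% + 0.5212 × 4.2120% = 9.3365%.

9.34%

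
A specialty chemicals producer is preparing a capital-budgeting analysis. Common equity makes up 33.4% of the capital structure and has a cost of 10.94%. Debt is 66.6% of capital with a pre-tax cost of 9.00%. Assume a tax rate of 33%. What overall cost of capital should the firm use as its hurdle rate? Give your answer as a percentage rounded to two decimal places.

7.67%

After-tax cost of debt = 9% × (1 − 33%) = 6.0300%.
WACC = 0.334 × 10.9400% + 0.666 × 6.0300% = 7.6699%.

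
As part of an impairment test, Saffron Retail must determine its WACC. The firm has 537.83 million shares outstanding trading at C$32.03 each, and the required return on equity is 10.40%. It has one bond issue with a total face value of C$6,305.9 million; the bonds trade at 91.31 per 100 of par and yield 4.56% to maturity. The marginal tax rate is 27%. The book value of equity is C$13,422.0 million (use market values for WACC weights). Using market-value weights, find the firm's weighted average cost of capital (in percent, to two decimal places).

8.63%

Market value of equity E = 32.03 × 537.83m = 17226.6949m. Market value of debt D = 6305.9m × 91.31/100 = 5757.91729m.
Total capital V = 17226.6949 + 5757.91729 = 22984.61219.
Equity: weight = 17226.6949/22984.61219 = 0.7495; cost = 10.4%.
Bonds outstanding: weight = 5757.91729/22984.61219 = 0.2505; after-tax cost = 4.56% × (1 − 27%) = 3.3288%.
WACC = 0.7495 × 10.4000% + 0.2505 × 3.3288% = 8.6286%.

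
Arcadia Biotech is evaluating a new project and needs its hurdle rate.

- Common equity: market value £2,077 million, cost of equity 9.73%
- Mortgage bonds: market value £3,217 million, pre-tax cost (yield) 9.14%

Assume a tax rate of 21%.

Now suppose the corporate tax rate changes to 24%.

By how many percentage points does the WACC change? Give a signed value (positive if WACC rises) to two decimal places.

-0.17 pp

Current WACC:
Total capital V = 2077 + 3217 = 5294.
Equity: weight = 2077/5294 = 0.3923; cost = 9.73%.
Mortgage bonds: weight = 3217/5294 = 0.6077; after-tax cost = 9.14% × (1 − 21%) = 7.2206%.
WACC = 0.3923 × 9.7300% + 0.6077 × 7.2206% = 8.2051%.
After the change:
Total capital V = 2077 + 3217 = 5294.
Equity: weight = 2077/5294 = 0.3923; cost = 9.73%.
Mortgage bonds: weight = 3217/5294 = 0.6077; after-tax cost = 9.14% × (1 − 24%) = 6.9464%.
WACC = 0.3923 × 9.7300% + 0.6077 × 6.9464% = 8.0385%.
Change in WACC = 8.0385% − 8.2051% = -0.1666 pp.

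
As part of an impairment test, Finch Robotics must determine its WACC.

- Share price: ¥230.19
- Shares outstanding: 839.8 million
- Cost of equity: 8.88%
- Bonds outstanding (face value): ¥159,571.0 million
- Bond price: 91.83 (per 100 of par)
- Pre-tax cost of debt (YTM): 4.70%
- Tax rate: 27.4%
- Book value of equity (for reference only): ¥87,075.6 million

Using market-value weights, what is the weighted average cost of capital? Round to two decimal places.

Market value of equity E = 230.19 × 839.8m = 193313.562m. Market value of debt D = 159571m × 91.83/100 = 146534.0493m.
Total capital V = 193313.562 + 146534.0493 = 339847.6113.
Equity: weight = 193313.562/339847.6113 = 0.5688; cost = 8.88%.
Bonds outstanding: weight = 146534.0493/339847.6113 = 0.4312; after-tax cost = 4.7% × (1 − 27.4%) = 3.4122%.
WACC = 0.5688 × 8.8800% + 0.4312 × 3.4122% = 6.5224%.

6.52%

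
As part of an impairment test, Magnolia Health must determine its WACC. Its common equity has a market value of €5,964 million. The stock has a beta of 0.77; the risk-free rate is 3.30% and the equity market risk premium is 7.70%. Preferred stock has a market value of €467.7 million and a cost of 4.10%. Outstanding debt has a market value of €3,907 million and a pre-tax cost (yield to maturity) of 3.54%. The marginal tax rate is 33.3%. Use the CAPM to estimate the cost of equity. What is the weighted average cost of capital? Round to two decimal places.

Cost of equity via CAPM: Re = 3.3% + 0.77 × 7.7% = 9.2290%.
Total capital V = 5964 + 467.7 + 3907 = 10338.7.
Equity: weight = 5964/10338.7 = 0.5769; cost = 9.229%.
Preferred: weight = 467.7/10338.7 = 0.0452; cost = 4.1%.
Debt: weight = 3907/10338.7 = 0.3779; after-tax cost = 3.54% × (1 − 33.3%) = 2.3612%.
WACC = 0.5769 × 9.2290% + 0.0452 × 4.1000% + 0.3779 × 2.3612% = 6.4016%.

6.40%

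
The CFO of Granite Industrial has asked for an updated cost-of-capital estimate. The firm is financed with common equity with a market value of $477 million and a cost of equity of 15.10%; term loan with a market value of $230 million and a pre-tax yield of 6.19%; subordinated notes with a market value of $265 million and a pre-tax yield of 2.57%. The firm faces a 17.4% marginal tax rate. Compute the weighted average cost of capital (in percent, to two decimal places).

9.20%

Total capital V = 477 + 230 + 265 = 972.
Equity: weight = 477/972 = 0.4907; cost = 15.1%.
Term loan: weight = 230/972 = 0.2366; after-tax cost = 6.19% × (1 − 17.4%) = 5.1129%.
Subordinated notes: weight = 265/972 = 0.2726; after-tax cost = 2.57% × (1 − 17.4%) = 2.1228%.
WACC = 0.4907 × 15.1000% + 0.2366 × 5.1129% + 0.2726 × 2.1228% = 9.1988%.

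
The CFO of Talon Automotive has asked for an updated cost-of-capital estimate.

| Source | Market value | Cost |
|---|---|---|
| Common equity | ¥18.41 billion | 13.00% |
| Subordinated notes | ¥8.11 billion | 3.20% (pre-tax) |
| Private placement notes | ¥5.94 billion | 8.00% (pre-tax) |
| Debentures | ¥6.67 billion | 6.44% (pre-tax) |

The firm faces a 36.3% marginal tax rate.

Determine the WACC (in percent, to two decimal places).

Total capital V = 18.41 + 8.11 + 5.94 + 6.67 = 39.13.
Equity: weight = 18.41/39.13 = 0.4705; cost = 13%.
Subordinated notes: weight = 8.11/39.13 = 0.2073; after-tax cost = 3.2% × (1 − 36.3%) = 2.0384%.
Private placement notes: weight = 5.94/39.13 = 0.1518; after-tax cost = 8% × (1 − 36.3%) = 5.0960%.
Debentures: weight = 6.67/39.13 = 0.1705; after-tax cost = 6.44% × (1 − 36.3%) = 4.1023%.
WACC = 0.4705 × 13.0000% + 0.2073 × 2.0384% + 0.1518 × 5.0960% + 0.1705 × 4.1023% = 8.0116%.

8.01%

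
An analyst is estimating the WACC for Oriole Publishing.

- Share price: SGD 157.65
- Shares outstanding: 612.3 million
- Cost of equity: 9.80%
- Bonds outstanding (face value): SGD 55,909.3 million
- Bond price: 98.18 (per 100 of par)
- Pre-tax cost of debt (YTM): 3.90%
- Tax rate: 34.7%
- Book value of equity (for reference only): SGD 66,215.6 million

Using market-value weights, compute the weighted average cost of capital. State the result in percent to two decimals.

7.17%

Market value of equity E = 157.65 × 612.3m = 96529.095m. Market value of debt D = 55909.3m × 98.18/100 = 54891.75074m.
Total capital V = 96529.095 + 54891.75074 = 151420.84574.
Equity: weight = 96529.095/151420.84574 = 0.6375; cost = 9.8%.
Bonds outstanding: weight = 54891.75074/151420.84574 = 0.3625; after-tax cost = 3.9% × (1 − 34.7%) = 2.5467%.
WACC = 0.6375 × 9.8000% + 0.3625 × 2.5467% = 7.1706%.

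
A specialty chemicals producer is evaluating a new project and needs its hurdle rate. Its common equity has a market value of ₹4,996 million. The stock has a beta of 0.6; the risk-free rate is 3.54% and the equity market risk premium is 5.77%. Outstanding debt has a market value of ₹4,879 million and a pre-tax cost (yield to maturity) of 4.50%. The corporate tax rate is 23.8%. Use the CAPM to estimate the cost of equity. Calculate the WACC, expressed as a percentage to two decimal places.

Cost of equity via CAPM: Re = 3.54% + 0.6 × 5.77% = 7.0020%.
Total capital V = 4996 + 4879 = 9875.
Equity: weight = 4996/9875 = 0.5059; cost = 7.002%.
Debt: weight = 4879/9875 = 0.4941; after-tax cost = 4.5% × (1 − 23.8%) = 3.4290%.
WACC = 0.5059 × 7.0020% + 0.4941 × 3.4290% = 5.2367%.

5.24%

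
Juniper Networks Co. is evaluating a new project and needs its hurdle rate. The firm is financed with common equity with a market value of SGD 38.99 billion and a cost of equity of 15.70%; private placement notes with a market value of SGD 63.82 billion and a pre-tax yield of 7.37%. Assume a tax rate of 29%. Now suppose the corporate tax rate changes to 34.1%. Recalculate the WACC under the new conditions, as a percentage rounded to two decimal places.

8.97%

After the change:
Total capital V = 38.99 + 63.82 = 102.81.
Equity: weight = 38.99/102.81 = 0.3792; cost = 15.7%.
Private placement notes: weight = 63.82/102.81 = 0.6208; after-tax cost = 7.37% × (1 − 34.1%) = 4.8568%.
WACC = 0.3792 × 15.7000% + 0.6208 × 4.8568% = 8.9690%.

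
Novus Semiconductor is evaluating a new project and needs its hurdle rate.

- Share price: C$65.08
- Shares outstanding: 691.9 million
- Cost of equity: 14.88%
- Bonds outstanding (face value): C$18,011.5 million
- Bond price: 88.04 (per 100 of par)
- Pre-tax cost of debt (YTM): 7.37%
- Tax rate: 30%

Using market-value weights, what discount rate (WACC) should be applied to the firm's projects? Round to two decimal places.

12.35%

Market value of equity E = 65.08 × 691.9m = 45028.852m. Market value of debt D = 18011.5m × 88.04/100 = 15857.3246m.
Total capital V = 45028.852 + 15857.3246 = 60886.1766.
Equity: weight = 45028.852/60886.1766 = 0.7396; cost = 14.88%.
Bonds outstanding: weight = 15857.3246/60886.1766 = 0.2604; after-tax cost = 7.37% × (1 − 30%) = 5.1590%.
WACC = 0.7396 × 14.8800% + 0.2604 × 5.1590% = 12.3482%.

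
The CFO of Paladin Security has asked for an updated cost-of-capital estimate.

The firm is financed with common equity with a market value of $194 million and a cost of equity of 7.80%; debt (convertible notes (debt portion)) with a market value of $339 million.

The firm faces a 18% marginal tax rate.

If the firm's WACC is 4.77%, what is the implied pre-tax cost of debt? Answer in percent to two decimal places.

Total capital V = 194 + 339 = 533.
Equity weight = 194/533 = 0.3640.
Convertible notes (debt portion) weight = 339/533 = 0.6360.
Equity contribution = 0.3640 × 7.8% = 2.8390%.
Remaining for debt = 4.77% − 2.8390% = 1.9310%.
Rd × (1 − 18%) × 0.6360 = 1.9310%  ⇒  Rd = 3.7025%.

3.70%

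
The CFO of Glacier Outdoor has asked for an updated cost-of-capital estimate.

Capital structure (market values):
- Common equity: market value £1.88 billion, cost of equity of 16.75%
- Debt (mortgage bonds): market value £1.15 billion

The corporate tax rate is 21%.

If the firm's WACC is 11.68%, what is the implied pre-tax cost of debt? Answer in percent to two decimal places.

Total capital V = 1.88 + 1.15 = 3.03.
Equity weight = 1.88/3.03 = 0.6205.
Mortgage bonds weight = 1.15/3.03 = 0.3795.
Equity contribution = 0.6205 × 16.75% = 10.3927%.
Remaining for debt = 11.68% − 10.3927% = 1.2873%.
Rd × (1 − 21%) × 0.3795 = 1.2873%  ⇒  Rd = 4.2932%.

4.29%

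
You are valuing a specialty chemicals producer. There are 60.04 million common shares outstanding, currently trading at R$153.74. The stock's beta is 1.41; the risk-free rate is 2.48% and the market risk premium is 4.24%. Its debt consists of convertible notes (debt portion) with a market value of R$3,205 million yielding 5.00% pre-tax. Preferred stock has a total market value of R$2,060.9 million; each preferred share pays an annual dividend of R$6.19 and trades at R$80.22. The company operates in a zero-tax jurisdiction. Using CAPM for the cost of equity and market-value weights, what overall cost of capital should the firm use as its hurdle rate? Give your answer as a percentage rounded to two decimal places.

7.59%

Cost of equity via CAPM: Re = 2.48% + 1.41 × 4.24% = 8.4584%.
Cost of preferred: Rp = 6.19 / 80.22 = 7.7163%.
Market value of equity E = 153.74 × 60.04m = 9230.5496m.
Total capital V = 9230.5496 + 2060.9 + 3205 = 14496.4496.
Equity: weight = 9230.5496/14496.4496 = 0.6367; cost = 8.4584%.
Preferred: weight = 2060.9/14496.4496 = 0.1422; cost = 7.7163%.
Convertible notes (debt portion): weight = 3205/14496.4496 = 0.2211; after-tax cost = 5% × (1 − 0%) = 5.0000%.
WACC = 0.6367 × 8.4584% + 0.1422 × 7.7163% + 0.2211 × 5.0000% = 7.5883%.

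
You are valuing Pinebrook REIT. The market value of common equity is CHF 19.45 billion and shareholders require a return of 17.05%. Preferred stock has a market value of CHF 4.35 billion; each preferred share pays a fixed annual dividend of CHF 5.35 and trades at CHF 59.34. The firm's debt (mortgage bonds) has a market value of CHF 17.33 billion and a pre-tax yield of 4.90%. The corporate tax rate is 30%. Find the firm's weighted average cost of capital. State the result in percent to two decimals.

Cost of preferred: Rp = 5.35 / 59.34 = 9.0158%.
Total capital V = 19.45 + 4.35 + 17.33 = 41.13.
Equity: weight = 19.45/41.13 = 0.4729; cost = 17.05%.
Preferred: weight = 4.35/41.13 = 0.1058; cost = 9.0158%.
Mortgage bonds: weight = 17.33/41.13 = 0.4213; after-tax cost = 4.9% × (1 − 30%) = 3.4300%.
WACC = 0.4729 × 17.0500% + 0.1058 × 9.0158% + 0.4213 × 3.4300% = 10.4615%.

10.46%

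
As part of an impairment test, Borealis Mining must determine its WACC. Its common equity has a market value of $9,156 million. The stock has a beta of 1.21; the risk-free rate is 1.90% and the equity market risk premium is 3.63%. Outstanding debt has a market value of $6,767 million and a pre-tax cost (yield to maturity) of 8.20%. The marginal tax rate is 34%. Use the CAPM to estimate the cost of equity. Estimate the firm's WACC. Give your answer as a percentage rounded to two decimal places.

Cost of equity via CAPM: Re = 1.9% + 1.21 × 3.63% = 6.2923%.
Total capital V = 9156 + 6767 = 15923.
Equity: weight = 9156/15923 = 0.5750; cost = 6.2923%.
Debt: weight = 6767/15923 = 0.4250; after-tax cost = 8.2% × (1 − 34%) = 5.4120%.
WACC = 0.5750 × 6.2923% + 0.4250 × 5.4120% = 5.9182%.

5.92%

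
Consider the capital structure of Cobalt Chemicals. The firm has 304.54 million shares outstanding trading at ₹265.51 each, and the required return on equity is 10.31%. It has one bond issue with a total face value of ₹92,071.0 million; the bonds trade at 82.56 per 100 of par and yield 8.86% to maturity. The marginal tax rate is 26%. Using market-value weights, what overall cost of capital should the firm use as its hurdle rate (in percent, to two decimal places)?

8.49%

Market value of equity E = 265.51 × 304.54m = 80858.4154m. Market value of debt D = 92071m × 82.56/100 = 76013.8176m.
Total capital V = 80858.4154 + 76013.8176 = 156872.233.
Equity: weight = 80858.4154/156872.233 = 0.5154; cost = 10.31%.
Bonds outstanding: weight = 76013.8176/156872.233 = 0.4846; after-tax cost = 8.86% × (1 − 26%) = 6.5564%.
WACC = 0.5154 × 10.3100% + 0.4846 × 6.5564% = 8.4912%.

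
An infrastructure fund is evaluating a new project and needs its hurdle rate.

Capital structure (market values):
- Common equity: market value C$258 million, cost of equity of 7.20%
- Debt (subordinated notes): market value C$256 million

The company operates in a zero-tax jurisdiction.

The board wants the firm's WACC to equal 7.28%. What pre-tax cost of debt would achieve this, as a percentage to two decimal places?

7.36%

Total capital V = 258 + 256 = 514.
Equity weight = 258/514 = 0.5019.
Subordinated notes weight = 256/514 = 0.4981.
Equity contribution = 0.5019 × 7.2% = 3.6140%.
Remaining for debt = 7.28% − 3.6140% = 3.6660%.
Rd × (1 − 0%) × 0.4981 = 3.6660%  ⇒  Rd = 7.3606%.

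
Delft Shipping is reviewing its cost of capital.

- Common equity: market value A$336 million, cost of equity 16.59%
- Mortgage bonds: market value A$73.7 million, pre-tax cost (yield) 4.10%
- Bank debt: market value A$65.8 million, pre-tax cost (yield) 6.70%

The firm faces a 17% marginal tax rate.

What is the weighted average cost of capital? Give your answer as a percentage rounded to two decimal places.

Total capital V = 336 + 73.7 + 65.8 = 475.5.
Equity: weight = 336/475.5 = 0.7066; cost = 16.59%.
Mortgage bonds: weight = 73.7/475.5 = 0.1550; after-tax cost = 4.1% × (1 − 17%) = 3.4030%.
Bank debt: weight = 65.8/475.5 = 0.1384; after-tax cost = 6.7% × (1 − 17%) = 5.5610%.
WACC = 0.7066 × 16.5900% + 0.1550 × 3.4030% + 0.1384 × 5.5610% = 13.0199%.

13.02%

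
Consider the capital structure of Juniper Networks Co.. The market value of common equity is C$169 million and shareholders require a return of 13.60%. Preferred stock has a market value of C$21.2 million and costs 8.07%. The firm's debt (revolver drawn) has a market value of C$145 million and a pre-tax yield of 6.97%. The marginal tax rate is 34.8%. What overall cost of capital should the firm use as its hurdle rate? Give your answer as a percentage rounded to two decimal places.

9.33%

Total capital V = 169 + 21.2 + 145 = 335.2.
Equity: weight = 169/335.2 = 0.5042; cost = 13.6%.
Preferred: weight = 21.2/335.2 = 0.0632; cost = 8.07%.
Revolver drawn: weight = 145/335.2 = 0.4326; after-tax cost = 6.97% × (1 − 34.8%) = 4.5444%.
WACC = 0.5042 × 13.6000% + 0.0632 × 8.0700% + 0.4326 × 4.5444% = 9.3330%.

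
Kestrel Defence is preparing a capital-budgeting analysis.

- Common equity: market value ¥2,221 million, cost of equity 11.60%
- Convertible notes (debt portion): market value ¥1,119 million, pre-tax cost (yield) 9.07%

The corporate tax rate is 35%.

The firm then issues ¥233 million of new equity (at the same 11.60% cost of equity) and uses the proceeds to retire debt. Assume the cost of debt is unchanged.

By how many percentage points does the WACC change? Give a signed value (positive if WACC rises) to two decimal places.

+0.40 pp

Current WACC:
Total capital V = 2221 + 1119 = 3340.
Equity: weight = 2221/3340 = 0.6650; cost = 11.6%.
Convertible notes (debt portion): weight = 1119/3340 = 0.3350; after-tax cost = 9.07% × (1 − 35%) = 5.8955%.
WACC = 0.6650 × 11.6000% + 0.3350 × 5.8955% = 9.6888%.
After the change:
Total capital V = 2454 + 886 = 3340.
Equity: weight = 2454/3340 = 0.7347; cost = 11.6%.
Convertible notes (debt portion): weight = 886/3340 = 0.2653; after-tax cost = 9.07% × (1 − 35%) = 5.8955%.
WACC = 0.7347 × 11.6000% + 0.2653 × 5.8955% = 10.0868%.
Change in WACC = 10.0868% − 9.6888% = 0.3979 pp.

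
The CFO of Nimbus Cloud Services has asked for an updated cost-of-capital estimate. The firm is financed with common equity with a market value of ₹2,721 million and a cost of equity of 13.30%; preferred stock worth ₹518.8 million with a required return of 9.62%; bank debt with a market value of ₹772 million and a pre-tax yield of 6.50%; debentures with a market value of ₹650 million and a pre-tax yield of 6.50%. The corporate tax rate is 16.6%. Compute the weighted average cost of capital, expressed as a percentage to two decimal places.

Total capital V = 2721 + 518.8 + 772 + 650 = 4661.8.
Equity: weight = 2721/4661.8 = 0.5837; cost = 13.3%.
Preferred: weight = 518.8/4661.8 = 0.1113; cost = 9.62%.
Bank debt: weight = 772/4661.8 = 0.1656; after-tax cost = 6.5% × (1 − 16.6%) = 5.4210%.
Debentures: weight = 650/4661.8 = 0.1394; after-tax cost = 6.5% × (1 − 16.6%) = 5.4210%.
WACC = 0.5837 × 13.3000% + 0.1113 × 9.6200% + 0.1656 × 5.4210% + 0.1394 × 5.4210% = 10.4871%.

10.49%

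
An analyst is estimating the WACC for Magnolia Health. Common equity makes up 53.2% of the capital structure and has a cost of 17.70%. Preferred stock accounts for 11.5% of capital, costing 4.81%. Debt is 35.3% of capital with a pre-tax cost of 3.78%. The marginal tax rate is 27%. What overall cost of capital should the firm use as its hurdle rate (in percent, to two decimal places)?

10.94%

After-tax cost of debt = 3.78% × (1 − 27%) = 2.7594%.
WACC = 0.532 × 17.7000% + 0.115 × 4.8100% + 0.353 × 2.7594% = 10.9436%.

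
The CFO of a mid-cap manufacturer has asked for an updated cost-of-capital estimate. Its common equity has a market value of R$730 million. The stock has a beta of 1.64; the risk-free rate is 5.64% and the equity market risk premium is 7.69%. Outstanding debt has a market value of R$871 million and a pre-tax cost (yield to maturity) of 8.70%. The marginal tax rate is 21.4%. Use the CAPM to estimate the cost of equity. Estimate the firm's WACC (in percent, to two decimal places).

Cost of equity via CAPM: Re = 5.64% + 1.64 × 7.69% = 18.2516%.
Total capital V = 730 + 871 = 1601.
Equity: weight = 730/1601 = 0.4560; cost = 18.2516%.
Debt: weight = 871/1601 = 0.5440; after-tax cost = 8.7% × (1 − 21.4%) = 6.8382%.
WACC = 0.4560 × 18.2516% + 0.5440 × 6.8382% = 12.0423%.

12.04%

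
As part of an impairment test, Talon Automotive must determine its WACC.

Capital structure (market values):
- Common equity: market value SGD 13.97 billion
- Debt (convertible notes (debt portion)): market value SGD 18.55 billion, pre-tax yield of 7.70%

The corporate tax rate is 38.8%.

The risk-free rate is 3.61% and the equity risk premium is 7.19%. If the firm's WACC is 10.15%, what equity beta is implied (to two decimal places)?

Total capital V = 13.97 + 18.55 = 32.52.
Equity weight = 13.97/32.52 = 0.4296.
Convertible notes (debt portion) weight = 18.55/32.52 = 0.5704.
Debt contribution = 0.5704 × 7.7% × (1 − 38.8%) = 2.6880%.
Required equity contribution = 10.15% − 2.6880% = 7.4620%  ⇒  Re = 17.3703%.
CAPM: 17.3703% = 3.61% + β × 7.19%  ⇒  β = 1.9138.

1.91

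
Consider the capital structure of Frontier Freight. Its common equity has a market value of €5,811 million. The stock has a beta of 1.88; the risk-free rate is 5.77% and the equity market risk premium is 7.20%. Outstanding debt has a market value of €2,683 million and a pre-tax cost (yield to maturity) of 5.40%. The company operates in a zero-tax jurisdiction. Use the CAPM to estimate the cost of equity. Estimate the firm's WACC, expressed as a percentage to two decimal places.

14.91%

Cost of equity via CAPM: Re = 5.77% + 1.88 × 7.2% = 19.3060%.
Total capital V = 5811 + 2683 = 8494.
Equity: weight = 5811/8494 = 0.6841; cost = 19.306%.
Debt: weight = 2683/8494 = 0.3159; after-tax cost = 5.4% × (1 − 0%) = 5.4000%.
WACC = 0.6841 × 19.3060% + 0.3159 × 5.4000% = 14.9135%.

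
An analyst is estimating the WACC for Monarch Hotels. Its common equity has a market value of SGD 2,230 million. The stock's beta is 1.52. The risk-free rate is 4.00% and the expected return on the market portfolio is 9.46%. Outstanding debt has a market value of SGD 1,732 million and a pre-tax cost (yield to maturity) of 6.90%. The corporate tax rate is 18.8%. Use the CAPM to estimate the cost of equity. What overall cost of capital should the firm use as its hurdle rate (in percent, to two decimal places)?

Market risk premium = 9.46% − 4.0% = 5.46%.
Cost of equity via CAPM: Re = 4.0% + 1.52 × 5.46% = 12.2992%.
Total capital V = 2230 + 1732 = 3962.
Equity: weight = 2230/3962 = 0.5628; cost = 12.2992%.
Debt: weight = 1732/3962 = 0.4372; after-tax cost = 6.9% × (1 − 18.8%) = 5.6028%.
WACC = 0.5628 × 12.2992% + 0.4372 × 5.6028% = 9.3718%.

9.37%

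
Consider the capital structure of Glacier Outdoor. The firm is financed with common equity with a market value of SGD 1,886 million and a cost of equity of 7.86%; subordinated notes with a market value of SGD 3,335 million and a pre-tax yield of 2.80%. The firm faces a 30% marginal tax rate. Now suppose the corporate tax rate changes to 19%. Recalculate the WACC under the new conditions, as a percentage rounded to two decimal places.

After the change:
Total capital V = 1886 + 3335 = 5221.
Equity: weight = 1886/5221 = 0.3612; cost = 7.86%.
Subordinated notes: weight = 3335/5221 = 0.6388; after-tax cost = 2.8% × (1 − 19%) = 2.2680%.
WACC = 0.3612 × 7.8600% + 0.6388 × 2.2680% = 4.2880%.

4.29%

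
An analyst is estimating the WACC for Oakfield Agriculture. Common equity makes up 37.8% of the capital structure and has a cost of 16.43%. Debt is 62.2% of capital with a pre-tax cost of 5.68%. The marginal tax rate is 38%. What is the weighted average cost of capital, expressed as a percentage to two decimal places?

8.40%

After-tax cost of debt = 5.68% × (1 − 38%) = 3.5216%.
WACC = 0.378 × 16.4300% + 0.622 × 3.5216% = 8.4010%.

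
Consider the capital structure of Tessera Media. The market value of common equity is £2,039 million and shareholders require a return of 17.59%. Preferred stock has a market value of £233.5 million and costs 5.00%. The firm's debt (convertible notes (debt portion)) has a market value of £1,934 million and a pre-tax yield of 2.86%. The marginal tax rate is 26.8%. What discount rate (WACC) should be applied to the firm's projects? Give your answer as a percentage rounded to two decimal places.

Total capital V = 2039 + 233.5 + 1934 = 4206.5.
Equity: weight = 2039/4206.5 = 0.4847; cost = 17.59%.
Preferred: weight = 233.5/4206.5 = 0.0555; cost = 5%.
Convertible notes (debt portion): weight = 1934/4206.5 = 0.4598; after-tax cost = 2.86% × (1 − 26.8%) = 2.0935%.
WACC = 0.4847 × 17.5900% + 0.0555 × 5.0000% + 0.4598 × 2.0935% = 9.7664%.

9.77%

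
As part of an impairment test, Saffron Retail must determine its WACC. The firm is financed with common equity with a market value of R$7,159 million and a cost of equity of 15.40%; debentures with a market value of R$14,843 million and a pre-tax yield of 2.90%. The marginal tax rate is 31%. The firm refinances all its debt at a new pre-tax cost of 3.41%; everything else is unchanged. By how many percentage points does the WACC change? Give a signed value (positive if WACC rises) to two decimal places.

Current WACC:
Total capital V = 7159 + 14843 = 22002.
Equity: weight = 7159/22002 = 0.3254; cost = 15.4%.
Debentures: weight = 14843/22002 = 0.6746; after-tax cost = 2.9% × (1 − 31%) = 2.0010%.
WACC = 0.3254 × 15.4000% + 0.6746 × 2.0010% = 6.3608%.
After the change:
Total capital V = 7159 + 14843 = 22002.
Equity: weight = 7159/22002 = 0.3254; cost = 15.4%.
Debentures: weight = 14843/22002 = 0.6746; after-tax cost = 3.41% × (1 − 31%) = 2.3529%.
WACC = 0.3254 × 15.4000% + 0.6746 × 2.3529% = 6.5982%.
Change in WACC = 6.5982% − 6.3608% = 0.2374 pp.

+0.24 pp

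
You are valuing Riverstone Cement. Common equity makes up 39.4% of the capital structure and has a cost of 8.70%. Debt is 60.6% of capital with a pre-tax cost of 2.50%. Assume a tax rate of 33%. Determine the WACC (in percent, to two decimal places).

After-tax cost of debt = 2.5% × (1 − 33%) = 1.6750%.
WACC = 0.394 × 8.7000% + 0.606 × 1.6750% = 4.4428%.

4.44%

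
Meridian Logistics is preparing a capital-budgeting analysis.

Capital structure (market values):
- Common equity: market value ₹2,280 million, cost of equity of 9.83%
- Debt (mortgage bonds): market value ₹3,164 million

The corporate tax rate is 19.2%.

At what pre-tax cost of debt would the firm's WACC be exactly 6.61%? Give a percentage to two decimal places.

Total capital V = 2280 + 3164 = 5444.
Equity weight = 2280/5444 = 0.4188.
Mortgage bonds weight = 3164/5444 = 0.5812.
Equity contribution = 0.4188 × 9.83% = 4.1169%.
Remaining for debt = 6.61% − 4.1169% = 2.4931%.
Rd × (1 − 19.2%) × 0.5812 = 2.4931%  ⇒  Rd = 5.3090%.

5.31%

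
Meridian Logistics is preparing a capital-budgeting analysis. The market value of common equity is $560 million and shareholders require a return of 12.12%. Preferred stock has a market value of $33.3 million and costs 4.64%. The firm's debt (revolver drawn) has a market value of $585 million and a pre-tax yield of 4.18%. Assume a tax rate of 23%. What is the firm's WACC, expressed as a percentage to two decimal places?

Total capital V = 560 + 33.3 + 585 = 1178.3.
Equity: weight = 560/1178.3 = 0.4753; cost = 12.12%.
Preferred: weight = 33.3/1178.3 = 0.0283; cost = 4.64%.
Revolver drawn: weight = 585/1178.3 = 0.4965; after-tax cost = 4.18% × (1 − 23%) = 3.2186%.
WACC = 0.4753 × 12.1200% + 0.0283 × 4.6400% + 0.4965 × 3.2186% = 7.4893%.

7.49%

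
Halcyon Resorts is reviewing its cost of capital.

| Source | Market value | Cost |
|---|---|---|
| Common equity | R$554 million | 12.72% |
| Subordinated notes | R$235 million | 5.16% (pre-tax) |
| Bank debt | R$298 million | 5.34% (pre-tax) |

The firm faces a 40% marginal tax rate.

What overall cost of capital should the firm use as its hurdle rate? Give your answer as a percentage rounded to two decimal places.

Total capital V = 554 + 235 + 298 = 1087.
Equity: weight = 554/1087 = 0.5097; cost = 12.72%.
Subordinated notes: weight = 235/1087 = 0.2162; after-tax cost = 5.16% × (1 − 40%) = 3.0960%.
Bank debt: weight = 298/1087 = 0.2741; after-tax cost = 5.34% × (1 − 40%) = 3.2040%.
WACC = 0.5097 × 12.7200% + 0.2162 × 3.0960% + 0.2741 × 3.2040% = 8.0306%.

8.03%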